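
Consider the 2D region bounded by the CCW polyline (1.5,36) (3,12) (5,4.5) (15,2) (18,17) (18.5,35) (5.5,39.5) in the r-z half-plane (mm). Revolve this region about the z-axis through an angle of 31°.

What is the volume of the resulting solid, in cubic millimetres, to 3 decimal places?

Profile (r,z), 7 vertices: (1.5,36) (3,12) (5,4.5) (15,2) (18,17) (18.5,35) (5.5,39.5)
edge 0: (1.5,36)→(3,12)  cross = 1.5·12 − 3·36 = -90.0000; (r_i+r_j)·cross = 4.5·-90.0000 = -405.0000
edge 1: (3,12)→(5,4.5)  cross = 3·4.5 − 5·12 = -46.5000; (r_i+r_j)·cross = 8·-46.5000 = -372.0000
edge 2: (5,4.5)→(15,2)  cross = 5·2 − 15·4.5 = -57.5000; (r_i+r_j)·cross = 20·-57.5000 = -1150.0000
edge 3: (15,2)→(18,17)  cross = 15·17 − 18·2 = 219.0000; (r_i+r_j)·cross = 33·219.0000 = 7227.0000
edge 4: (18,17)→(18.5,35)  cross = 18·35 − 18.5·17 = 315.5000; (r_i+r_j)·cross = 36.5·315.5000 = 11515.7500
edge 5: (18.5,35)→(5.5,39.5)  cross = 18.5·39.5 − 5.5·35 = 538.2500; (r_i+r_j)·cross = 24·538.2500 = 12918.0000
edge 6: (5.5,39.5)→(1.5,36)  cross = 5.5·36 − 1.5·39.5 = 138.7500; (r_i+r_j)·cross = 7·138.7500 = 971.2500
Σcross = 1017.5000 → A = |Σcross|/2 = 508.7500 mm²
Σ(r_i+r_j)·cross = 30705.0000 → first moment M = |Σ|/6 = 5117.5000
R_c = M/A = 5117.5000/508.7500 = 10.0590 mm
θ = 31° = 0.541052 rad
V = θ·R_c·A = 0.541052·10.0590·508.7500 = 2768.834 mm³

Volume = 2768.834 mm³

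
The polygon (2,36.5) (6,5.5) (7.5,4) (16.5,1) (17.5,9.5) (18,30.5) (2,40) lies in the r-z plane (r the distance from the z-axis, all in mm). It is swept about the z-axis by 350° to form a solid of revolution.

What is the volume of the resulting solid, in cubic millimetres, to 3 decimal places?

Volume = 27960.575 mm³

Profile (r,z), 7 vertices: (2,36.5) (6,5.5) (7.5,4) (16.5,1) (17.5,9.5) (18,30.5) (2,40)
edge 0: (2,36.5)→(6,5.5)  cross = 2·5.5 − 6·36.5 = -208.0000; (r_i+r_j)·cross = 8·-208.0000 = -1664.0000
edge 1: (6,5.5)→(7.5,4)  cross = 6·4 − 7.5·5.5 = -17.2500; (r_i+r_j)·cross = 13.5·-17.2500 = -232.8750
edge 2: (7.5,4)→(16.5,1)  cross = 7.5·1 − 16.5·4 = -58.5000; (r_i+r_j)·cross = 24·-58.5000 = -1404.0000
edge 3: (16.5,1)→(17.5,9.5)  cross = 16.5·9.5 − 17.5·1 = 139.2500; (r_i+r_j)·cross = 34·139.2500 = 4734.5000
edge 4: (17.5,9.5)→(18,30.5)  cross = 17.5·30.5 − 18·9.5 = 362.7500; (r_i+r_j)·cross = 35.5·362.7500 = 12877.6250
edge 5: (18,30.5)→(2,40)  cross = 18·40 − 2·30.5 = 659.0000; (r_i+r_j)·cross = 20·659.0000 = 13180.0000
edge 6: (2,40)→(2,36.5)  cross = 2·36.5 − 2·40 = -7.0000; (r_i+r_j)·cross = 4·-7.0000 = -28.0000
Σcross = 870.2500 → A = |Σcross|/2 = 435.1250 mm²
Σ(r_i+r_j)·cross = 27463.2500 → first moment M = |Σ|/6 = 4577.2083
R_c = M/A = 4577.2083/435.1250 = 10.5193 mm
θ = 350° = 6.108652 rad
V = θ·R_c·A = 6.108652·10.5193·435.1250 = 27960.575 mm³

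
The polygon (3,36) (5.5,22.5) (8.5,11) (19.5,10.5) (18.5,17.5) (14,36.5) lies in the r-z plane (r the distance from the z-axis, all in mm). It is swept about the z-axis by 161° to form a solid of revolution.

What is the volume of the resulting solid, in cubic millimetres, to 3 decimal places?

Profile (r,z), 6 vertices: (3,36) (5.5,22.5) (8.5,11) (19.5,10.5) (18.5,17.5) (14,36.5)
edge 0: (3,36)→(5.5,22.5)  cross = 3·22.5 − 5.5·36 = -130.5000; (r_i+r_j)·cross = 8.5·-130.5000 = -1109.2500
edge 1: (5.5,22.5)→(8.5,11)  cross = 5.5·11 − 8.5·22.5 = -130.7500; (r_i+r_j)·cross = 14·-130.7500 = -1830.5000
edge 2: (8.5,11)→(19.5,10.5)  cross = 8.5·10.5 − 19.5·11 = -125.2500; (r_i+r_j)·cross = 28·-125.2500 = -3507.0000
edge 3: (19.5,10.5)→(18.5,17.5)  cross = 19.5·17.5 − 18.5·10.5 = 147.0000; (r_i+r_j)·cross = 38·147.0000 = 5586.0000
edge 4: (18.5,17.5)→(14,36.5)  cross = 18.5·36.5 − 14·17.5 = 430.2500; (r_i+r_j)·cross = 32.5·430.2500 = 13983.1250
edge 5: (14,36.5)→(3,36)  cross = 14·36 − 3·36.5 = 394.5000; (r_i+r_j)·cross = 17·394.5000 = 6706.5000
Σcross = 585.2500 → A = |Σcross|/2 = 292.6250 mm²
Σ(r_i+r_j)·cross = 19828.8750 → first moment M = |Σ|/6 = 3304.8125
R_c = M/A = 3304.8125/292.6250 = 11.2937 mm
θ = 161° = 2.809980 rad
V = θ·R_c·A = 2.809980·11.2937·292.6250 = 9286.457 mm³

Volume = 9286.457 mm³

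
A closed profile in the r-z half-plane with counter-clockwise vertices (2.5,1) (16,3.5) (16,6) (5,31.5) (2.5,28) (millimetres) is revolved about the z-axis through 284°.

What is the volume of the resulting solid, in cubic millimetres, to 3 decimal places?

Profile (r,z), 5 vertices: (2.5,1) (16,3.5) (16,6) (5,31.5) (2.5,28)
edge 0: (2.5,1)→(16,3.5)  cross = 2.5·3.5 − 16·1 = -7.2500; (r_i+r_j)·cross = 18.5·-7.2500 = -134.1250
edge 1: (16,3.5)→(16,6)  cross = 16·6 − 16·3.5 = 40.0000; (r_i+r_j)·cross = 32·40.0000 = 1280.0000
edge 2: (16,6)→(5,31.5)  cross = 16·31.5 − 5·6 = 474.0000; (r_i+r_j)·cross = 21·474.0000 = 9954.0000
edge 3: (5,31.5)→(2.5,28)  cross = 5·28 − 2.5·31.5 = 61.2500; (r_i+r_j)·cross = 7.5·61.2500 = 459.3750
edge 4: (2.5,28)→(2.5,1)  cross = 2.5·1 − 2.5·28 = -67.5000; (r_i+r_j)·cross = 5·-67.5000 = -337.5000
Σcross = 500.5000 → A = |Σcross|/2 = 250.2500 mm²
Σ(r_i+r_j)·cross = 11221.7500 → first moment M = |Σ|/6 = 1870.2917
R_c = M/A = 1870.2917/250.2500 = 7.4737 mm
θ = 284° = 4.956735 rad
V = θ·R_c·A = 4.956735·7.4737·250.2500 = 9270.540 mm³

Volume = 9270.540 mm³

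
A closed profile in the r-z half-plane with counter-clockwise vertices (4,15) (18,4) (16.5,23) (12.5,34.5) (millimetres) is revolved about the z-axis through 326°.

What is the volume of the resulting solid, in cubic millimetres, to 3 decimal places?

Profile (r,z), 4 vertices: (4,15) (18,4) (16.5,23) (12.5,34.5)
edge 0: (4,15)→(18,4)  cross = 4·4 − 18·15 = -254.0000; (r_i+r_j)·cross = 22·-254.0000 = -5588.0000
edge 1: (18,4)→(16.5,23)  cross = 18·23 − 16.5·4 = 348.0000; (r_i+r_j)·cross = 34.5·348.0000 = 12006.0000
edge 2: (16.5,23)→(12.5,34.5)  cross = 16.5·34.5 − 12.5·23 = 281.7500; (r_i+r_j)·cross = 29·281.7500 = 8170.7500
edge 3: (12.5,34.5)→(4,15)  cross = 12.5·15 − 4·34.5 = 49.5000; (r_i+r_j)·cross = 16.5·49.5000 = 816.7500
Σcross = 425.2500 → A = |Σcross|/2 = 212.6250 mm²
Σ(r_i+r_j)·cross = 15405.5000 → first moment M = |Σ|/6 = 2567.5833
R_c = M/A = 2567.5833/212.6250 = 12.0756 mm
θ = 326° = 5.689773 rad
V = θ·R_c·A = 5.689773·12.0756·212.6250 = 14608.967 mm³

Volume = 14608.967 mm³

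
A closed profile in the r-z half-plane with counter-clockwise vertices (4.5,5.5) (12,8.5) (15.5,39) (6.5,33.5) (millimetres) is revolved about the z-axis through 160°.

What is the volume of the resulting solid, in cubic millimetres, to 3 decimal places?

Profile (r,z), 4 vertices: (4.5,5.5) (12,8.5) (15.5,39) (6.5,33.5)
edge 0: (4.5,5.5)→(12,8.5)  cross = 4.5·8.5 − 12·5.5 = -27.7500; (r_i+r_j)·cross = 16.5·-27.7500 = -457.8750
edge 1: (12,8.5)→(15.5,39)  cross = 12·39 − 15.5·8.5 = 336.2500; (r_i+r_j)·cross = 27.5·336.2500 = 9246.8750
edge 2: (15.5,39)→(6.5,33.5)  cross = 15.5·33.5 − 6.5·39 = 265.7500; (r_i+r_j)·cross = 22·265.7500 = 5846.5000
edge 3: (6.5,33.5)→(4.5,5.5)  cross = 6.5·5.5 − 4.5·33.5 = -115.0000; (r_i+r_j)·cross = 11·-115.0000 = -1265.0000
Σcross = 459.2500 → A = |Σcross|/2 = 229.6250 mm²
Σ(r_i+r_j)·cross = 13370.5000 → first moment M = |Σ|/6 = 2228.4167
R_c = M/A = 2228.4167/229.6250 = 9.7046 mm
θ = 160° = 2.792527 rad
V = θ·R_c·A = 2.792527·9.7046·229.6250 = 6222.913 mm³

Volume = 6222.913 mm³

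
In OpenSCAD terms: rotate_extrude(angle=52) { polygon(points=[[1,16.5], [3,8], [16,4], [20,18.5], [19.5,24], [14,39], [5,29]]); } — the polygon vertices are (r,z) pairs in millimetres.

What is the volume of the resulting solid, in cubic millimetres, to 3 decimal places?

Profile (r,z), 7 vertices: (1,16.5) (3,8) (16,4) (20,18.5) (19.5,24) (14,39) (5,29)
edge 0: (1,16.5)→(3,8)  cross = 1·8 − 3·16.5 = -41.5000; (r_i+r_j)·cross = 4·-41.5000 = -166.0000
edge 1: (3,8)→(16,4)  cross = 3·4 − 16·8 = -116.0000; (r_i+r_j)·cross = 19·-116.0000 = -2204.0000
edge 2: (16,4)→(20,18.5)  cross = 16·18.5 − 20·4 = 216.0000; (r_i+r_j)·cross = 36·216.0000 = 7776.0000
edge 3: (20,18.5)→(19.5,24)  cross = 20·24 − 19.5·18.5 = 119.2500; (r_i+r_j)·cross = 39.5·119.2500 = 4710.3750
edge 4: (19.5,24)→(14,39)  cross = 19.5·39 − 14·24 = 424.5000; (r_i+r_j)·cross = 33.5·424.5000 = 14220.7500
edge 5: (14,39)→(5,29)  cross = 14·29 − 5·39 = 211.0000; (r_i+r_j)·cross = 19·211.0000 = 4009.0000
edge 6: (5,29)→(1,16.5)  cross = 5·16.5 − 1·29 = 53.5000; (r_i+r_j)·cross = 6·53.5000 = 321.0000
Σcross = 866.7500 → A = |Σcross|/2 = 433.3750 mm²
Σ(r_i+r_j)·cross = 28667.1250 → first moment M = |Σ|/6 = 4777.8542
R_c = M/A = 4777.8542/433.3750 = 11.0248 mm
θ = 52° = 0.907571 rad
V = θ·R_c·A = 0.907571·11.0248·433.3750 = 4336.243 mm³

Volume = 4336.243 mm³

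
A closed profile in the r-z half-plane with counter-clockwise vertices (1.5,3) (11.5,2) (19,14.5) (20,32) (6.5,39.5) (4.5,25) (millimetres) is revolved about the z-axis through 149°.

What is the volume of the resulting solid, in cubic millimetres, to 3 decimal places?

Profile (r,z), 6 vertices: (1.5,3) (11.5,2) (19,14.5) (20,32) (6.5,39.5) (4.5,25)
edge 0: (1.5,3)→(11.5,2)  cross = 1.5·2 − 11.5·3 = -31.5000; (r_i+r_j)·cross = 13·-31.5000 = -409.5000
edge 1: (11.5,2)→(19,14.5)  cross = 11.5·14.5 − 19·2 = 128.7500; (r_i+r_j)·cross = 30.5·128.7500 = 3926.8750
edge 2: (19,14.5)→(20,32)  cross = 19·32 − 20·14.5 = 318.0000; (r_i+r_j)·cross = 39·318.0000 = 12402.0000
edge 3: (20,32)→(6.5,39.5)  cross = 20·39.5 − 6.5·32 = 582.0000; (r_i+r_j)·cross = 26.5·582.0000 = 15423.0000
edge 4: (6.5,39.5)→(4.5,25)  cross = 6.5·25 − 4.5·39.5 = -15.2500; (r_i+r_j)·cross = 11·-15.2500 = -167.7500
edge 5: (4.5,25)→(1.5,3)  cross = 4.5·3 − 1.5·25 = -24.0000; (r_i+r_j)·cross = 6·-24.0000 = -144.0000
Σcross = 958.0000 → A = |Σcross|/2 = 479.0000 mm²
Σ(r_i+r_j)·cross = 31030.6250 → first moment M = |Σ|/6 = 5171.7708
R_c = M/A = 5171.7708/479.0000 = 10.7970 mm
θ = 149° = 2.600541 rad
V = θ·R_c·A = 2.600541·10.7970·479.0000 = 13449.400 mm³

Volume = 13449.400 mm³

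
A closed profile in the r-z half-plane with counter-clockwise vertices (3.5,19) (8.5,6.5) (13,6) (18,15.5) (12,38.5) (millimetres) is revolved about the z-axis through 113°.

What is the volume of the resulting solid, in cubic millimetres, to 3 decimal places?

Profile (r,z), 5 vertices: (3.5,19) (8.5,6.5) (13,6) (18,15.5) (12,38.5)
edge 0: (3.5,19)→(8.5,6.5)  cross = 3.5·6.5 − 8.5·19 = -138.7500; (r_i+r_j)·cross = 12·-138.7500 = -1665.0000
edge 1: (8.5,6.5)→(13,6)  cross = 8.5·6 − 13·6.5 = -33.5000; (r_i+r_j)·cross = 21.5·-33.5000 = -720.2500
edge 2: (13,6)→(18,15.5)  cross = 13·15.5 − 18·6 = 93.5000; (r_i+r_j)·cross = 31·93.5000 = 2898.5000
edge 3: (18,15.5)→(12,38.5)  cross = 18·38.5 − 12·15.5 = 507.0000; (r_i+r_j)·cross = 30·507.0000 = 15210.0000
edge 4: (12,38.5)→(3.5,19)  cross = 12·19 − 3.5·38.5 = 93.2500; (r_i+r_j)·cross = 15.5·93.2500 = 1445.3750
Σcross = 521.5000 → A = |Σcross|/2 = 260.7500 mm²
Σ(r_i+r_j)·cross = 17168.6250 → first moment M = |Σ|/6 = 2861.4375
R_c = M/A = 2861.4375/260.7500 = 10.9739 mm
θ = 113° = 1.972222 rad
V = θ·R_c·A = 1.972222·10.9739·260.7500 = 5643.390 mm³

Volume = 5643.390 mm³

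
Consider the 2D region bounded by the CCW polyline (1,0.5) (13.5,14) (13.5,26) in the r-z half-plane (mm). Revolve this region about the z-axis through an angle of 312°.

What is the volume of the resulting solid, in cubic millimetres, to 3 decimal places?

Volume = 3811.799 mm³

Profile (r,z), 3 vertices: (1,0.5) (13.5,14) (13.5,26)
edge 0: (1,0.5)→(13.5,14)  cross = 1·14 − 13.5·0.5 = 7.2500; (r_i+r_j)·cross = 14.5·7.2500 = 105.1250
edge 1: (13.5,14)→(13.5,26)  cross = 13.5·26 − 13.5·14 = 162.0000; (r_i+r_j)·cross = 27·162.0000 = 4374.0000
edge 2: (13.5,26)→(1,0.5)  cross = 13.5·0.5 − 1·26 = -19.2500; (r_i+r_j)·cross = 14.5·-19.2500 = -279.1250
Σcross = 150.0000 → A = |Σcross|/2 = 75.0000 mm²
Σ(r_i+r_j)·cross = 4200.0000 → first moment M = |Σ|/6 = 700.0000
R_c = M/A = 700.0000/75.0000 = 9.3333 mm
θ = 312° = 5.445427 rad
V = θ·R_c·A = 5.445427·9.3333·75.0000 = 3811.799 mm³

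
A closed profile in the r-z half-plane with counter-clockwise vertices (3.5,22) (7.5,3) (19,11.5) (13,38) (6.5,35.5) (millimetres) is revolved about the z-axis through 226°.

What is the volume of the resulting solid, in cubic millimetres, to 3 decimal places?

Volume = 14309.046 mm³

Profile (r,z), 5 vertices: (3.5,22) (7.5,3) (19,11.5) (13,38) (6.5,35.5)
edge 0: (3.5,22)→(7.5,3)  cross = 3.5·3 − 7.5·22 = -154.5000; (r_i+r_j)·cross = 11·-154.5000 = -1699.5000
edge 1: (7.5,3)→(19,11.5)  cross = 7.5·11.5 − 19·3 = 29.2500; (r_i+r_j)·cross = 26.5·29.2500 = 775.1250
edge 2: (19,11.5)→(13,38)  cross = 19·38 − 13·11.5 = 572.5000; (r_i+r_j)·cross = 32·572.5000 = 18320.0000
edge 3: (13,38)→(6.5,35.5)  cross = 13·35.5 − 6.5·38 = 214.5000; (r_i+r_j)·cross = 19.5·214.5000 = 4182.7500
edge 4: (6.5,35.5)→(3.5,22)  cross = 6.5·22 − 3.5·35.5 = 18.7500; (r_i+r_j)·cross = 10·18.7500 = 187.5000
Σcross = 680.5000 → A = |Σcross|/2 = 340.2500 mm²
Σ(r_i+r_j)·cross = 21765.8750 → first moment M = |Σ|/6 = 3627.6458
R_c = M/A = 3627.6458/340.2500 = 10.6617 mm
θ = 226° = 3.944444 rad
V = θ·R_c·A = 3.944444·10.6617·340.2500 = 14309.046 mm³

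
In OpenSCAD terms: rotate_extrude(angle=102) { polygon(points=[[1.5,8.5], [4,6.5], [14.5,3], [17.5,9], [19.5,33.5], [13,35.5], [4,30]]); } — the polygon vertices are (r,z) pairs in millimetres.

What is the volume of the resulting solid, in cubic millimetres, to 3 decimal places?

Volume = 8467.580 mm³

Profile (r,z), 7 vertices: (1.5,8.5) (4,6.5) (14.5,3) (17.5,9) (19.5,33.5) (13,35.5) (4,30)
edge 0: (1.5,8.5)→(4,6.5)  cross = 1.5·6.5 − 4·8.5 = -24.2500; (r_i+r_j)·cross = 5.5·-24.2500 = -133.3750
edge 1: (4,6.5)→(14.5,3)  cross = 4·3 − 14.5·6.5 = -82.2500; (r_i+r_j)·cross = 18.5·-82.2500 = -1521.6250
edge 2: (14.5,3)→(17.5,9)  cross = 14.5·9 − 17.5·3 = 78.0000; (r_i+r_j)·cross = 32·78.0000 = 2496.0000
edge 3: (17.5,9)→(19.5,33.5)  cross = 17.5·33.5 − 19.5·9 = 410.7500; (r_i+r_j)·cross = 37·410.7500 = 15197.7500
edge 4: (19.5,33.5)→(13,35.5)  cross = 19.5·35.5 − 13·33.5 = 256.7500; (r_i+r_j)·cross = 32.5·256.7500 = 8344.3750
edge 5: (13,35.5)→(4,30)  cross = 13·30 − 4·35.5 = 248.0000; (r_i+r_j)·cross = 17·248.0000 = 4216.0000
edge 6: (4,30)→(1.5,8.5)  cross = 4·8.5 − 1.5·30 = -11.0000; (r_i+r_j)·cross = 5.5·-11.0000 = -60.5000
Σcross = 876.0000 → A = |Σcross|/2 = 438.0000 mm²
Σ(r_i+r_j)·cross = 28538.6250 → first moment M = |Σ|/6 = 4756.4375
R_c = M/A = 4756.4375/438.0000 = 10.8594 mm
θ = 102° = 1.780236 rad
V = θ·R_c·A = 1.780236·10.8594·438.0000 = 8467.580 mm³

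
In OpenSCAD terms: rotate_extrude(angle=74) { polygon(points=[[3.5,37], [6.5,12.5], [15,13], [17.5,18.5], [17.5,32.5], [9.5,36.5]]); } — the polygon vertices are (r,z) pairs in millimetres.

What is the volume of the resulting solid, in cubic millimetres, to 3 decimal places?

Volume = 3839.490 mm³

Profile (r,z), 6 vertices: (3.5,37) (6.5,12.5) (15,13) (17.5,18.5) (17.5,32.5) (9.5,36.5)
edge 0: (3.5,37)→(6.5,12.5)  cross = 3.5·12.5 − 6.5·37 = -196.7500; (r_i+r_j)·cross = 10·-196.7500 = -1967.5000
edge 1: (6.5,12.5)→(15,13)  cross = 6.5·13 − 15·12.5 = -103.0000; (r_i+r_j)·cross = 21.5·-103.0000 = -2214.5000
edge 2: (15,13)→(17.5,18.5)  cross = 15·18.5 − 17.5·13 = 50.0000; (r_i+r_j)·cross = 32.5·50.0000 = 1625.0000
edge 3: (17.5,18.5)→(17.5,32.5)  cross = 17.5·32.5 − 17.5·18.5 = 245.0000; (r_i+r_j)·cross = 35·245.0000 = 8575.0000
edge 4: (17.5,32.5)→(9.5,36.5)  cross = 17.5·36.5 − 9.5·32.5 = 330.0000; (r_i+r_j)·cross = 27·330.0000 = 8910.0000
edge 5: (9.5,36.5)→(3.5,37)  cross = 9.5·37 − 3.5·36.5 = 223.7500; (r_i+r_j)·cross = 13·223.7500 = 2908.7500
Σcross = 549.0000 → A = |Σcross|/2 = 274.5000 mm²
Σ(r_i+r_j)·cross = 17836.7500 → first moment M = |Σ|/6 = 2972.7917
R_c = M/A = 2972.7917/274.5000 = 10.8298 mm
θ = 74° = 1.291544 rad
V = θ·R_c·A = 1.291544·10.8298·274.5000 = 3839.490 mm³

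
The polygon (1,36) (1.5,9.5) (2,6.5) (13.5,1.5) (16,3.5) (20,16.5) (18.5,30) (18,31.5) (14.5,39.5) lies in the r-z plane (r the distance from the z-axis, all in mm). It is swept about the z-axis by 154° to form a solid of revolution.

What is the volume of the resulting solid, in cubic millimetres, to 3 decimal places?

Profile (r,z), 9 vertices: (1,36) (1.5,9.5) (2,6.5) (13.5,1.5) (16,3.5) (20,16.5) (18.5,30) (18,31.5) (14.5,39.5)
edge 0: (1,36)→(1.5,9.5)  cross = 1·9.5 − 1.5·36 = -44.5000; (r_i+r_j)·cross = 2.5·-44.5000 = -111.2500
edge 1: (1.5,9.5)→(2,6.5)  cross = 1.5·6.5 − 2·9.5 = -9.2500; (r_i+r_j)·cross = 3.5·-9.2500 = -32.3750
edge 2: (2,6.5)→(13.5,1.5)  cross = 2·1.5 − 13.5·6.5 = -84.7500; (r_i+r_j)·cross = 15.5·-84.7500 = -1313.6250
edge 3: (13.5,1.5)→(16,3.5)  cross = 13.5·3.5 − 16·1.5 = 23.2500; (r_i+r_j)·cross = 29.5·23.2500 = 685.8750
edge 4: (16,3.5)→(20,16.5)  cross = 16·16.5 − 20·3.5 = 194.0000; (r_i+r_j)·cross = 36·194.0000 = 6984.0000
edge 5: (20,16.5)→(18.5,30)  cross = 20·30 − 18.5·16.5 = 294.7500; (r_i+r_j)·cross = 38.5·294.7500 = 11347.8750
edge 6: (18.5,30)→(18,31.5)  cross = 18.5·31.5 − 18·30 = 42.7500; (r_i+r_j)·cross = 36.5·42.7500 = 1560.3750
edge 7: (18,31.5)→(14.5,39.5)  cross = 18·39.5 − 14.5·31.5 = 254.2500; (r_i+r_j)·cross = 32.5·254.2500 = 8263.1250
edge 8: (14.5,39.5)→(1,36)  cross = 14.5·36 − 1·39.5 = 482.5000; (r_i+r_j)·cross = 15.5·482.5000 = 7478.7500
Σcross = 1153.0000 → A = |Σcross|/2 = 576.5000 mm²
Σ(r_i+r_j)·cross = 34862.7500 → first moment M = |Σ|/6 = 5810.4583
R_c = M/A = 5810.4583/576.5000 = 10.0789 mm
θ = 154° = 2.687807 rad
V = θ·R_c·A = 2.687807·10.0789·576.5000 = 15617.391 mm³

Volume = 15617.391 mm³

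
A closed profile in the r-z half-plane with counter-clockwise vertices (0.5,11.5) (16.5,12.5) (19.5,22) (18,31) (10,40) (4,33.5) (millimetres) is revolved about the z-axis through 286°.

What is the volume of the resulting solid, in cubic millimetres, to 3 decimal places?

Volume = 19179.447 mm³

Profile (r,z), 6 vertices: (0.5,11.5) (16.5,12.5) (19.5,22) (18,31) (10,40) (4,33.5)
edge 0: (0.5,11.5)→(16.5,12.5)  cross = 0.5·12.5 − 16.5·11.5 = -183.5000; (r_i+r_j)·cross = 17·-183.5000 = -3119.5000
edge 1: (16.5,12.5)→(19.5,22)  cross = 16.5·22 − 19.5·12.5 = 119.2500; (r_i+r_j)·cross = 36·119.2500 = 4293.0000
edge 2: (19.5,22)→(18,31)  cross = 19.5·31 − 18·22 = 208.5000; (r_i+r_j)·cross = 37.5·208.5000 = 7818.7500
edge 3: (18,31)→(10,40)  cross = 18·40 − 10·31 = 410.0000; (r_i+r_j)·cross = 28·410.0000 = 11480.0000
edge 4: (10,40)→(4,33.5)  cross = 10·33.5 − 4·40 = 175.0000; (r_i+r_j)·cross = 14·175.0000 = 2450.0000
edge 5: (4,33.5)→(0.5,11.5)  cross = 4·11.5 − 0.5·33.5 = 29.2500; (r_i+r_j)·cross = 4.5·29.2500 = 131.6250
Σcross = 758.5000 → A = |Σcross|/2 = 379.2500 mm²
Σ(r_i+r_j)·cross = 23053.8750 → first moment M = |Σ|/6 = 3842.3125
R_c = M/A = 3842.3125/379.2500 = 10.1313 mm
θ = 286° = 4.991642 rad
V = θ·R_c·A = 4.991642·10.1313·379.2500 = 19179.447 mm³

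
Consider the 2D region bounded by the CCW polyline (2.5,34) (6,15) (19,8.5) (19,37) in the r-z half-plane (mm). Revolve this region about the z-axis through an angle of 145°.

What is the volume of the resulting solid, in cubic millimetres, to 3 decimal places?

Volume = 10634.117 mm³

Profile (r,z), 4 vertices: (2.5,34) (6,15) (19,8.5) (19,37)
edge 0: (2.5,34)→(6,15)  cross = 2.5·15 − 6·34 = -166.5000; (r_i+r_j)·cross = 8.5·-166.5000 = -1415.2500
edge 1: (6,15)→(19,8.5)  cross = 6·8.5 − 19·15 = -234.0000; (r_i+r_j)·cross = 25·-234.0000 = -5850.0000
edge 2: (19,8.5)→(19,37)  cross = 19·37 − 19·8.5 = 541.5000; (r_i+r_j)·cross = 38·541.5000 = 20577.0000
edge 3: (19,37)→(2.5,34)  cross = 19·34 − 2.5·37 = 553.5000; (r_i+r_j)·cross = 21.5·553.5000 = 11900.2500
Σcross = 694.5000 → A = |Σcross|/2 = 347.2500 mm²
Σ(r_i+r_j)·cross = 25212.0000 → first moment M = |Σ|/6 = 4202.0000
R_c = M/A = 4202.0000/347.2500 = 12.1008 mm
θ = 145° = 2.530727 rad
V = θ·R_c·A = 2.530727·12.1008·347.2500 = 10634.117 mm³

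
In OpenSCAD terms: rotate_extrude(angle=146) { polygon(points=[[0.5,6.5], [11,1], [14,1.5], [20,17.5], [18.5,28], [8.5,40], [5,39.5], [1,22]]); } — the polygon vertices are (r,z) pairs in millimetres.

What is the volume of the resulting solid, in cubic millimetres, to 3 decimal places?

Profile (r,z), 8 vertices: (0.5,6.5) (11,1) (14,1.5) (20,17.5) (18.5,28) (8.5,40) (5,39.5) (1,22)
edge 0: (0.5,6.5)→(11,1)  cross = 0.5·1 − 11·6.5 = -71.0000; (r_i+r_j)·cross = 11.5·-71.0000 = -816.5000
edge 1: (11,1)→(14,1.5)  cross = 11·1.5 − 14·1 = 2.5000; (r_i+r_j)·cross = 25·2.5000 = 62.5000
edge 2: (14,1.5)→(20,17.5)  cross = 14·17.5 − 20·1.5 = 215.0000; (r_i+r_j)·cross = 34·215.0000 = 7310.0000
edge 3: (20,17.5)→(18.5,28)  cross = 20·28 − 18.5·17.5 = 236.2500; (r_i+r_j)·cross = 38.5·236.2500 = 9095.6250
edge 4: (18.5,28)→(8.5,40)  cross = 18.5·40 − 8.5·28 = 502.0000; (r_i+r_j)·cross = 27·502.0000 = 13554.0000
edge 5: (8.5,40)→(5,39.5)  cross = 8.5·39.5 − 5·40 = 135.7500; (r_i+r_j)·cross = 13.5·135.7500 = 1832.6250
edge 6: (5,39.5)→(1,22)  cross = 5·22 − 1·39.5 = 70.5000; (r_i+r_j)·cross = 6·70.5000 = 423.0000
edge 7: (1,22)→(0.5,6.5)  cross = 1·6.5 − 0.5·22 = -4.5000; (r_i+r_j)·cross = 1.5·-4.5000 = -6.7500
Σcross = 1086.5000 → A = |Σcross|/2 = 543.2500 mm²
Σ(r_i+r_j)·cross = 31454.5000 → first moment M = |Σ|/6 = 5242.4167
R_c = M/A = 5242.4167/543.2500 = 9.6501 mm
θ = 146° = 2.548181 rad
V = θ·R_c·A = 2.548181·9.6501·543.2500 = 13358.625 mm³

Volume = 13358.625 mm³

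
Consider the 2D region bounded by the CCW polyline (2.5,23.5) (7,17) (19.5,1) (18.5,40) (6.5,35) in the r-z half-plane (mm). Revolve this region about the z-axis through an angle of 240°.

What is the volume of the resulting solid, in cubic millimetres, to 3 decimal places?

Profile (r,z), 5 vertices: (2.5,23.5) (7,17) (19.5,1) (18.5,40) (6.5,35)
edge 0: (2.5,23.5)→(7,17)  cross = 2.5·17 − 7·23.5 = -122.0000; (r_i+r_j)·cross = 9.5·-122.0000 = -1159.0000
edge 1: (7,17)→(19.5,1)  cross = 7·1 − 19.5·17 = -324.5000; (r_i+r_j)·cross = 26.5·-324.5000 = -8599.2500
edge 2: (19.5,1)→(18.5,40)  cross = 19.5·40 − 18.5·1 = 761.5000; (r_i+r_j)·cross = 38·761.5000 = 28937.0000
edge 3: (18.5,40)→(6.5,35)  cross = 18.5·35 − 6.5·40 = 387.5000; (r_i+r_j)·cross = 25·387.5000 = 9687.5000
edge 4: (6.5,35)→(2.5,23.5)  cross = 6.5·23.5 − 2.5·35 = 65.2500; (r_i+r_j)·cross = 9·65.2500 = 587.2500
Σcross = 767.7500 → A = |Σcross|/2 = 383.8750 mm²
Σ(r_i+r_j)·cross = 29453.5000 → first moment M = |Σ|/6 = 4908.9167
R_c = M/A = 4908.9167/383.8750 = 12.7878 mm
θ = 240° = 4.188790 rad
V = θ·R_c·A = 4.188790·12.7878·383.8750 = 20562.422 mm³

Volume = 20562.422 mm³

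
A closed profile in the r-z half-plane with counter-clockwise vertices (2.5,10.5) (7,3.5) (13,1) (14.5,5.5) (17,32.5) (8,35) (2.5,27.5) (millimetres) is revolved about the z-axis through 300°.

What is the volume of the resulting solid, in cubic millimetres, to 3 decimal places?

Volume = 18880.317 mm³

Profile (r,z), 7 vertices: (2.5,10.5) (7,3.5) (13,1) (14.5,5.5) (17,32.5) (8,35) (2.5,27.5)
edge 0: (2.5,10.5)→(7,3.5)  cross = 2.5·3.5 − 7·10.5 = -64.7500; (r_i+r_j)·cross = 9.5·-64.7500 = -615.1250
edge 1: (7,3.5)→(13,1)  cross = 7·1 − 13·3.5 = -38.5000; (r_i+r_j)·cross = 20·-38.5000 = -770.0000
edge 2: (13,1)→(14.5,5.5)  cross = 13·5.5 − 14.5·1 = 57.0000; (r_i+r_j)·cross = 27.5·57.0000 = 1567.5000
edge 3: (14.5,5.5)→(17,32.5)  cross = 14.5·32.5 − 17·5.5 = 377.7500; (r_i+r_j)·cross = 31.5·377.7500 = 11899.1250
edge 4: (17,32.5)→(8,35)  cross = 17·35 − 8·32.5 = 335.0000; (r_i+r_j)·cross = 25·335.0000 = 8375.0000
edge 5: (8,35)→(2.5,27.5)  cross = 8·27.5 − 2.5·35 = 132.5000; (r_i+r_j)·cross = 10.5·132.5000 = 1391.2500
edge 6: (2.5,27.5)→(2.5,10.5)  cross = 2.5·10.5 − 2.5·27.5 = -42.5000; (r_i+r_j)·cross = 5·-42.5000 = -212.5000
Σcross = 756.5000 → A = |Σcross|/2 = 378.2500 mm²
Σ(r_i+r_j)·cross = 21635.2500 → first moment M = |Σ|/6 = 3605.8750
R_c = M/A = 3605.8750/378.2500 = 9.5330 mm
θ = 300° = 5.235988 rad
V = θ·R_c·A = 5.235988·9.5330·378.2500 = 18880.317 mm³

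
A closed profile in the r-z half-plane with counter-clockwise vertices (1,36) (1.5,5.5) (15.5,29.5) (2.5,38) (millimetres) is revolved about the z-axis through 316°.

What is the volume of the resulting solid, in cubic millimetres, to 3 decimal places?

Profile (r,z), 4 vertices: (1,36) (1.5,5.5) (15.5,29.5) (2.5,38)
edge 0: (1,36)→(1.5,5.5)  cross = 1·5.5 − 1.5·36 = -48.5000; (r_i+r_j)·cross = 2.5·-48.5000 = -121.2500
edge 1: (1.5,5.5)→(15.5,29.5)  cross = 1.5·29.5 − 15.5·5.5 = -41.0000; (r_i+r_j)·cross = 17·-41.0000 = -697.0000
edge 2: (15.5,29.5)→(2.5,38)  cross = 15.5·38 − 2.5·29.5 = 515.2500; (r_i+r_j)·cross = 18·515.2500 = 9274.5000
edge 3: (2.5,38)→(1,36)  cross = 2.5·36 − 1·38 = 52.0000; (r_i+r_j)·cross = 3.5·52.0000 = 182.0000
Σcross = 477.7500 → A = |Σcross|/2 = 238.8750 mm²
Σ(r_i+r_j)·cross = 8638.2500 → first moment M = |Σ|/6 = 1439.7083
R_c = M/A = 1439.7083/238.8750 = 6.0270 mm
θ = 316° = 5.515240 rad
V = θ·R_c·A = 5.515240·6.0270·238.8750 = 7940.338 mm³

Volume = 7940.338 mm³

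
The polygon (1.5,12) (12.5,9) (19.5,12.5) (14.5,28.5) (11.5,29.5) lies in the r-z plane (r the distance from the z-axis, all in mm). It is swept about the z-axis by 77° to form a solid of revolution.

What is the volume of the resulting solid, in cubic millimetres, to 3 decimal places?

Volume = 3141.318 mm³

Profile (r,z), 5 vertices: (1.5,12) (12.5,9) (19.5,12.5) (14.5,28.5) (11.5,29.5)
edge 0: (1.5,12)→(12.5,9)  cross = 1.5·9 − 12.5·12 = -136.5000; (r_i+r_j)·cross = 14·-136.5000 = -1911.0000
edge 1: (12.5,9)→(19.5,12.5)  cross = 12.5·12.5 − 19.5·9 = -19.2500; (r_i+r_j)·cross = 32·-19.2500 = -616.0000
edge 2: (19.5,12.5)→(14.5,28.5)  cross = 19.5·28.5 − 14.5·12.5 = 374.5000; (r_i+r_j)·cross = 34·374.5000 = 12733.0000
edge 3: (14.5,28.5)→(11.5,29.5)  cross = 14.5·29.5 − 11.5·28.5 = 100.0000; (r_i+r_j)·cross = 26·100.0000 = 2600.0000
edge 4: (11.5,29.5)→(1.5,12)  cross = 11.5·12 − 1.5·29.5 = 93.7500; (r_i+r_j)·cross = 13·93.7500 = 1218.7500
Σcross = 412.5000 → A = |Σcross|/2 = 206.2500 mm²
Σ(r_i+r_j)·cross = 14024.7500 → first moment M = |Σ|/6 = 2337.4583
R_c = M/A = 2337.4583/206.2500 = 11.3331 mm
θ = 77° = 1.343904 rad
V = θ·R_c·A = 1.343904·11.3331·206.2500 = 3141.318 mm³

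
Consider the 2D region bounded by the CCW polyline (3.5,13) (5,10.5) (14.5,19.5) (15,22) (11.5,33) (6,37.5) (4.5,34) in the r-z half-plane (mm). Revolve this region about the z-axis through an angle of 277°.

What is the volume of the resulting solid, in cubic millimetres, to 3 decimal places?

Profile (r,z), 7 vertices: (3.5,13) (5,10.5) (14.5,19.5) (15,22) (11.5,33) (6,37.5) (4.5,34)
edge 0: (3.5,13)→(5,10.5)  cross = 3.5·10.5 − 5·13 = -28.2500; (r_i+r_j)·cross = 8.5·-28.2500 = -240.1250
edge 1: (5,10.5)→(14.5,19.5)  cross = 5·19.5 − 14.5·10.5 = -54.7500; (r_i+r_j)·cross = 19.5·-54.7500 = -1067.6250
edge 2: (14.5,19.5)→(15,22)  cross = 14.5·22 − 15·19.5 = 26.5000; (r_i+r_j)·cross = 29.5·26.5000 = 781.7500
edge 3: (15,22)→(11.5,33)  cross = 15·33 − 11.5·22 = 242.0000; (r_i+r_j)·cross = 26.5·242.0000 = 6413.0000
edge 4: (11.5,33)→(6,37.5)  cross = 11.5·37.5 − 6·33 = 233.2500; (r_i+r_j)·cross = 17.5·233.2500 = 4081.8750
edge 5: (6,37.5)→(4.5,34)  cross = 6·34 − 4.5·37.5 = 35.2500; (r_i+r_j)·cross = 10.5·35.2500 = 370.1250
edge 6: (4.5,34)→(3.5,13)  cross = 4.5·13 − 3.5·34 = -60.5000; (r_i+r_j)·cross = 8·-60.5000 = -484.0000
Σcross = 393.5000 → A = |Σcross|/2 = 196.7500 mm²
Σ(r_i+r_j)·cross = 9855.0000 → first moment M = |Σ|/6 = 1642.5000
R_c = M/A = 1642.5000/196.7500 = 8.3482 mm
θ = 277° = 4.834562 rad
V = θ·R_c·A = 4.834562·8.3482·196.7500 = 7940.768 mm³

Volume = 7940.768 mm³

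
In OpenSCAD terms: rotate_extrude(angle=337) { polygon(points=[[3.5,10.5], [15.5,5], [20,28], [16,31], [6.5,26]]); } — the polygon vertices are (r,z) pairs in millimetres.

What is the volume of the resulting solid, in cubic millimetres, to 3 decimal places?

Volume = 19496.072 mm³

Profile (r,z), 5 vertices: (3.5,10.5) (15.5,5) (20,28) (16,31) (6.5,26)
edge 0: (3.5,10.5)→(15.5,5)  cross = 3.5·5 − 15.5·10.5 = -145.2500; (r_i+r_j)·cross = 19·-145.2500 = -2759.7500
edge 1: (15.5,5)→(20,28)  cross = 15.5·28 − 20·5 = 334.0000; (r_i+r_j)·cross = 35.5·334.0000 = 11857.0000
edge 2: (20,28)→(16,31)  cross = 20·31 − 16·28 = 172.0000; (r_i+r_j)·cross = 36·172.0000 = 6192.0000
edge 3: (16,31)→(6.5,26)  cross = 16·26 − 6.5·31 = 214.5000; (r_i+r_j)·cross = 22.5·214.5000 = 4826.2500
edge 4: (6.5,26)→(3.5,10.5)  cross = 6.5·10.5 − 3.5·26 = -22.7500; (r_i+r_j)·cross = 10·-22.7500 = -227.5000
Σcross = 552.5000 → A = |Σcross|/2 = 276.2500 mm²
Σ(r_i+r_j)·cross = 19888.0000 → first moment M = |Σ|/6 = 3314.6667
R_c = M/A = 3314.6667/276.2500 = 11.9988 mm
θ = 337° = 5.881760 rad
V = θ·R_c·A = 5.881760·11.9988·276.2500 = 19496.072 mm³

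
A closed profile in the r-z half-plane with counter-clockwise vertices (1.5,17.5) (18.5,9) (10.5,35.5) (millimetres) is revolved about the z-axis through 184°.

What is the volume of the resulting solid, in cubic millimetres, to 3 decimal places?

Volume = 6244.177 mm³

Profile (r,z), 3 vertices: (1.5,17.5) (18.5,9) (10.5,35.5)
edge 0: (1.5,17.5)→(18.5,9)  cross = 1.5·9 − 18.5·17.5 = -310.2500; (r_i+r_j)·cross = 20·-310.2500 = -6205.0000
edge 1: (18.5,9)→(10.5,35.5)  cross = 18.5·35.5 − 10.5·9 = 562.2500; (r_i+r_j)·cross = 29·562.2500 = 16305.2500
edge 2: (10.5,35.5)→(1.5,17.5)  cross = 10.5·17.5 − 1.5·35.5 = 130.5000; (r_i+r_j)·cross = 12·130.5000 = 1566.0000
Σcross = 382.5000 → A = |Σcross|/2 = 191.2500 mm²
Σ(r_i+r_j)·cross = 11666.2500 → first moment M = |Σ|/6 = 1944.3750
R_c = M/A = 1944.3750/191.2500 = 10.1667 mm
θ = 184° = 3.211406 rad
V = θ·R_c·A = 3.211406·10.1667·191.2500 = 6244.177 mm³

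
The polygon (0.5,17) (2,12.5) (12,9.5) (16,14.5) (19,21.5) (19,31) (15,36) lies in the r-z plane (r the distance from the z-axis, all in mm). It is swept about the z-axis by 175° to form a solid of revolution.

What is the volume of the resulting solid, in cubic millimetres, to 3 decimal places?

Profile (r,z), 7 vertices: (0.5,17) (2,12.5) (12,9.5) (16,14.5) (19,21.5) (19,31) (15,36)
edge 0: (0.5,17)→(2,12.5)  cross = 0.5·12.5 − 2·17 = -27.7500; (r_i+r_j)·cross = 2.5·-27.7500 = -69.3750
edge 1: (2,12.5)→(12,9.5)  cross = 2·9.5 − 12·12.5 = -131.0000; (r_i+r_j)·cross = 14·-131.0000 = -1834.0000
edge 2: (12,9.5)→(16,14.5)  cross = 12·14.5 − 16·9.5 = 22.0000; (r_i+r_j)·cross = 28·22.0000 = 616.0000
edge 3: (16,14.5)→(19,21.5)  cross = 16·21.5 − 19·14.5 = 68.5000; (r_i+r_j)·cross = 35·68.5000 = 2397.5000
edge 4: (19,21.5)→(19,31)  cross = 19·31 − 19·21.5 = 180.5000; (r_i+r_j)·cross = 38·180.5000 = 6859.0000
edge 5: (19,31)→(15,36)  cross = 19·36 − 15·31 = 219.0000; (r_i+r_j)·cross = 34·219.0000 = 7446.0000
edge 6: (15,36)→(0.5,17)  cross = 15·17 − 0.5·36 = 237.0000; (r_i+r_j)·cross = 15.5·237.0000 = 3673.5000
Σcross = 568.2500 → A = |Σcross|/2 = 284.1250 mm²
Σ(r_i+r_j)·cross = 19088.6250 → first moment M = |Σ|/6 = 3181.4375
R_c = M/A = 3181.4375/284.1250 = 11.1973 mm
θ = 175° = 3.054326 rad
V = θ·R_c·A = 3.054326·11.1973·284.1250 = 9717.148 mm³

Volume = 9717.148 mm³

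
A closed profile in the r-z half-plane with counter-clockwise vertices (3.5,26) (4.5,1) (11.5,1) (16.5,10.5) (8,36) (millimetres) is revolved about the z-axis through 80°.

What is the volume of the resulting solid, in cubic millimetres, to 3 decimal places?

Profile (r,z), 5 vertices: (3.5,26) (4.5,1) (11.5,1) (16.5,10.5) (8,36)
edge 0: (3.5,26)→(4.5,1)  cross = 3.5·1 − 4.5·26 = -113.5000; (r_i+r_j)·cross = 8·-113.5000 = -908.0000
edge 1: (4.5,1)→(11.5,1)  cross = 4.5·1 − 11.5·1 = -7.0000; (r_i+r_j)·cross = 16·-7.0000 = -112.0000
edge 2: (11.5,1)→(16.5,10.5)  cross = 11.5·10.5 − 16.5·1 = 104.2500; (r_i+r_j)·cross = 28·104.2500 = 2919.0000
edge 3: (16.5,10.5)→(8,36)  cross = 16.5·36 − 8·10.5 = 510.0000; (r_i+r_j)·cross = 24.5·510.0000 = 12495.0000
edge 4: (8,36)→(3.5,26)  cross = 8·26 − 3.5·36 = 82.0000; (r_i+r_j)·cross = 11.5·82.0000 = 943.0000
Σcross = 575.7500 → A = |Σcross|/2 = 287.8750 mm²
Σ(r_i+r_j)·cross = 15337.0000 → first moment M = |Σ|/6 = 2556.1667
R_c = M/A = 2556.1667/287.8750 = 8.8794 mm
θ = 80° = 1.396263 rad
V = θ·R_c·A = 1.396263·8.8794·287.8750 = 3569.082 mm³

Volume = 3569.082 mm³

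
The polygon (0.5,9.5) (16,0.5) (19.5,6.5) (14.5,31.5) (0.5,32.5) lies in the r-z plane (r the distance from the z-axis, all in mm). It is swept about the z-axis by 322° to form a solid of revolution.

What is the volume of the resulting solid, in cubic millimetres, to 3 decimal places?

Volume = 23737.775 mm³

Profile (r,z), 5 vertices: (0.5,9.5) (16,0.5) (19.5,6.5) (14.5,31.5) (0.5,32.5)
edge 0: (0.5,9.5)→(16,0.5)  cross = 0.5·0.5 − 16·9.5 = -151.7500; (r_i+r_j)·cross = 16.5·-151.7500 = -2503.8750
edge 1: (16,0.5)→(19.5,6.5)  cross = 16·6.5 − 19.5·0.5 = 94.2500; (r_i+r_j)·cross = 35.5·94.2500 = 3345.8750
edge 2: (19.5,6.5)→(14.5,31.5)  cross = 19.5·31.5 − 14.5·6.5 = 520.0000; (r_i+r_j)·cross = 34·520.0000 = 17680.0000
edge 3: (14.5,31.5)→(0.5,32.5)  cross = 14.5·32.5 − 0.5·31.5 = 455.5000; (r_i+r_j)·cross = 15·455.5000 = 6832.5000
edge 4: (0.5,32.5)→(0.5,9.5)  cross = 0.5·9.5 − 0.5·32.5 = -11.5000; (r_i+r_j)·cross = 1·-11.5000 = -11.5000
Σcross = 906.5000 → A = |Σcross|/2 = 453.2500 mm²
Σ(r_i+r_j)·cross = 25343.0000 → first moment M = |Σ|/6 = 4223.8333
R_c = M/A = 4223.8333/453.2500 = 9.3190 mm
θ = 322° = 5.619960 rad
V = θ·R_c·A = 5.619960·9.3190·453.2500 = 23737.775 mm³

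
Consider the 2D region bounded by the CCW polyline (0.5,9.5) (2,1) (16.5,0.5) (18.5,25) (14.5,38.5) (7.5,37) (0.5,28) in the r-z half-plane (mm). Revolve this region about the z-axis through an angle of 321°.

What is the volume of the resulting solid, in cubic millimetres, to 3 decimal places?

Volume = 30156.194 mm³

Profile (r,z), 7 vertices: (0.5,9.5) (2,1) (16.5,0.5) (18.5,25) (14.5,38.5) (7.5,37) (0.5,28)
edge 0: (0.5,9.5)→(2,1)  cross = 0.5·1 − 2·9.5 = -18.5000; (r_i+r_j)·cross = 2.5·-18.5000 = -46.2500
edge 1: (2,1)→(16.5,0.5)  cross = 2·0.5 − 16.5·1 = -15.5000; (r_i+r_j)·cross = 18.5·-15.5000 = -286.7500
edge 2: (16.5,0.5)→(18.5,25)  cross = 16.5·25 − 18.5·0.5 = 403.2500; (r_i+r_j)·cross = 35·403.2500 = 14113.7500
edge 3: (18.5,25)→(14.5,38.5)  cross = 18.5·38.5 − 14.5·25 = 349.7500; (r_i+r_j)·cross = 33·349.7500 = 11541.7500
edge 4: (14.5,38.5)→(7.5,37)  cross = 14.5·37 − 7.5·38.5 = 247.7500; (r_i+r_j)·cross = 22·247.7500 = 5450.5000
edge 5: (7.5,37)→(0.5,28)  cross = 7.5·28 − 0.5·37 = 191.5000; (r_i+r_j)·cross = 8·191.5000 = 1532.0000
edge 6: (0.5,28)→(0.5,9.5)  cross = 0.5·9.5 − 0.5·28 = -9.2500; (r_i+r_j)·cross = 1·-9.2500 = -9.2500
Σcross = 1149.0000 → A = |Σcross|/2 = 574.5000 mm²
Σ(r_i+r_j)·cross = 32295.7500 → first moment M = |Σ|/6 = 5382.6250
R_c = M/A = 5382.6250/574.5000 = 9.3692 mm
θ = 321° = 5.602507 rad
V = θ·R_c·A = 5.602507·9.3692·574.5000 = 30156.194 mm³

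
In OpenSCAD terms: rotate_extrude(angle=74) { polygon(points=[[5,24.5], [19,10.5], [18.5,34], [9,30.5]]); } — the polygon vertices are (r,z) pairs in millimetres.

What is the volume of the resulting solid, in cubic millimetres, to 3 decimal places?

Profile (r,z), 4 vertices: (5,24.5) (19,10.5) (18.5,34) (9,30.5)
edge 0: (5,24.5)→(19,10.5)  cross = 5·10.5 − 19·24.5 = -413.0000; (r_i+r_j)·cross = 24·-413.0000 = -9912.0000
edge 1: (19,10.5)→(18.5,34)  cross = 19·34 − 18.5·10.5 = 451.7500; (r_i+r_j)·cross = 37.5·451.7500 = 16940.6250
edge 2: (18.5,34)→(9,30.5)  cross = 18.5·30.5 − 9·34 = 258.2500; (r_i+r_j)·cross = 27.5·258.2500 = 7101.8750
edge 3: (9,30.5)→(5,24.5)  cross = 9·24.5 − 5·30.5 = 68.0000; (r_i+r_j)·cross = 14·68.0000 = 952.0000
Σcross = 365.0000 → A = |Σcross|/2 = 182.5000 mm²
Σ(r_i+r_j)·cross = 15082.5000 → first moment M = |Σ|/6 = 2513.7500
R_c = M/A = 2513.7500/182.5000 = 13.7740 mm
θ = 74° = 1.291544 rad
V = θ·R_c·A = 1.291544·13.7740·182.5000 = 3246.618 mm³

Volume = 3246.618 mm³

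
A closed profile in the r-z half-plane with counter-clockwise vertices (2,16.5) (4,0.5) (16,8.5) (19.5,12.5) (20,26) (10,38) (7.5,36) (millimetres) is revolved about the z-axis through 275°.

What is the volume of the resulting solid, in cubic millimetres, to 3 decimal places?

Profile (r,z), 7 vertices: (2,16.5) (4,0.5) (16,8.5) (19.5,12.5) (20,26) (10,38) (7.5,36)
edge 0: (2,16.5)→(4,0.5)  cross = 2·0.5 − 4·16.5 = -65.0000; (r_i+r_j)·cross = 6·-65.0000 = -390.0000
edge 1: (4,0.5)→(16,8.5)  cross = 4·8.5 − 16·0.5 = 26.0000; (r_i+r_j)·cross = 20·26.0000 = 520.0000
edge 2: (16,8.5)→(19.5,12.5)  cross = 16·12.5 − 19.5·8.5 = 34.2500; (r_i+r_j)·cross = 35.5·34.2500 = 1215.8750
edge 3: (19.5,12.5)→(20,26)  cross = 19.5·26 − 20·12.5 = 257.0000; (r_i+r_j)·cross = 39.5·257.0000 = 10151.5000
edge 4: (20,26)→(10,38)  cross = 20·38 − 10·26 = 500.0000; (r_i+r_j)·cross = 30·500.0000 = 15000.0000
edge 5: (10,38)→(7.5,36)  cross = 10·36 − 7.5·38 = 75.0000; (r_i+r_j)·cross = 17.5·75.0000 = 1312.5000
edge 6: (7.5,36)→(2,16.5)  cross = 7.5·16.5 − 2·36 = 51.7500; (r_i+r_j)·cross = 9.5·51.7500 = 491.6250
Σcross = 879.0000 → A = |Σcross|/2 = 439.5000 mm²
Σ(r_i+r_j)·cross = 28301.5000 → first moment M = |Σ|/6 = 4716.9167
R_c = M/A = 4716.9167/439.5000 = 10.7325 mm
θ = 275° = 4.799655 rad
V = θ·R_c·A = 4.799655·10.7325·439.5000 = 22639.575 mm³

Volume = 22639.575 mm³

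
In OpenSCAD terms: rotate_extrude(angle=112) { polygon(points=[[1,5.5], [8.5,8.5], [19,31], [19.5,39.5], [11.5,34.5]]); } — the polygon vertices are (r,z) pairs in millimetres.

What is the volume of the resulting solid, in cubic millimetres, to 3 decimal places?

Volume = 4950.615 mm³

Profile (r,z), 5 vertices: (1,5.5) (8.5,8.5) (19,31) (19.5,39.5) (11.5,34.5)
edge 0: (1,5.5)→(8.5,8.5)  cross = 1·8.5 − 8.5·5.5 = -38.2500; (r_i+r_j)·cross = 9.5·-38.2500 = -363.3750
edge 1: (8.5,8.5)→(19,31)  cross = 8.5·31 − 19·8.5 = 102.0000; (r_i+r_j)·cross = 27.5·102.0000 = 2805.0000
edge 2: (19,31)→(19.5,39.5)  cross = 19·39.5 − 19.5·31 = 146.0000; (r_i+r_j)·cross = 38.5·146.0000 = 5621.0000
edge 3: (19.5,39.5)→(11.5,34.5)  cross = 19.5·34.5 − 11.5·39.5 = 218.5000; (r_i+r_j)·cross = 31·218.5000 = 6773.5000
edge 4: (11.5,34.5)→(1,5.5)  cross = 11.5·5.5 − 1·34.5 = 28.7500; (r_i+r_j)·cross = 12.5·28.7500 = 359.3750
Σcross = 457.0000 → A = |Σcross|/2 = 228.5000 mm²
Σ(r_i+r_j)·cross = 15195.5000 → first moment M = |Σ|/6 = 2532.5833
R_c = M/A = 2532.5833/228.5000 = 11.0835 mm
θ = 112° = 1.954769 rad
V = θ·R_c·A = 1.954769·11.0835·228.5000 = 4950.615 mm³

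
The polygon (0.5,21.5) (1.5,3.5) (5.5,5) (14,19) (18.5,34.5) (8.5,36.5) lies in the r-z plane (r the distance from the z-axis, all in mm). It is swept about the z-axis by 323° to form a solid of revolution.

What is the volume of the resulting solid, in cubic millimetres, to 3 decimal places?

Profile (r,z), 6 vertices: (0.5,21.5) (1.5,3.5) (5.5,5) (14,19) (18.5,34.5) (8.5,36.5)
edge 0: (0.5,21.5)→(1.5,3.5)  cross = 0.5·3.5 − 1.5·21.5 = -30.5000; (r_i+r_j)·cross = 2·-30.5000 = -61.0000
edge 1: (1.5,3.5)→(5.5,5)  cross = 1.5·5 − 5.5·3.5 = -11.7500; (r_i+r_j)·cross = 7·-11.7500 = -82.2500
edge 2: (5.5,5)→(14,19)  cross = 5.5·19 − 14·5 = 34.5000; (r_i+r_j)·cross = 19.5·34.5000 = 672.7500
edge 3: (14,19)→(18.5,34.5)  cross = 14·34.5 − 18.5·19 = 131.5000; (r_i+r_j)·cross = 32.5·131.5000 = 4273.7500
edge 4: (18.5,34.5)→(8.5,36.5)  cross = 18.5·36.5 − 8.5·34.5 = 382.0000; (r_i+r_j)·cross = 27·382.0000 = 10314.0000
edge 5: (8.5,36.5)→(0.5,21.5)  cross = 8.5·21.5 − 0.5·36.5 = 164.5000; (r_i+r_j)·cross = 9·164.5000 = 1480.5000
Σcross = 670.2500 → A = |Σcross|/2 = 335.1250 mm²
Σ(r_i+r_j)·cross = 16597.7500 → first moment M = |Σ|/6 = 2766.2917
R_c = M/A = 2766.2917/335.1250 = 8.2545 mm
θ = 323° = 5.637413 rad
V = θ·R_c·A = 5.637413·8.2545·335.1250 = 15594.730 mm³

Volume = 15594.730 mm³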